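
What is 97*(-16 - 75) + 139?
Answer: -8688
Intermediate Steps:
97*(-16 - 75) + 139 = 97*(-91) + 139 = -8827 + 139 = -8688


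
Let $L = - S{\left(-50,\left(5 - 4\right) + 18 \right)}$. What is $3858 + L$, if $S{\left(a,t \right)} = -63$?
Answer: $3921$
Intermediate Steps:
$L = 63$ ($L = \left(-1\right) \left(-63\right) = 63$)
$3858 + L = 3858 + 63 = 3921$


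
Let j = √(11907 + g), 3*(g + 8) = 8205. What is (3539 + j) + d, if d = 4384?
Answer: 7923 + 3*√1626 ≈ 8044.0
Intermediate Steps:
g = 2727 (g = -8 + (⅓)*8205 = -8 + 2735 = 2727)
j = 3*√1626 (j = √(11907 + 2727) = √14634 = 3*√1626 ≈ 120.97)
(3539 + j) + d = (3539 + 3*√1626) + 4384 = 7923 + 3*√1626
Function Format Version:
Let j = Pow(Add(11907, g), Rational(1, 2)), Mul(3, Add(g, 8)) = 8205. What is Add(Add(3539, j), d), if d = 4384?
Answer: Add(7923, Mul(3, Pow(1626, Rational(1, 2)))) ≈ 8044.0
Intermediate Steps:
g = 2727 (g = Add(-8, Mul(Rational(1, 3), 8205)) = Add(-8, 2735) = 2727)
j = Mul(3, Pow(1626, Rational(1, 2))) (j = Pow(Add(11907, 2727), Rational(1, 2)) = Pow(14634, Rational(1, 2)) = Mul(3, Pow(1626, Rational(1, 2))) ≈ 120.97)
Add(Add(3539, j), d) = Add(Add(3539, Mul(3, Pow(1626, Rational(1, 2)))), 4384) = Add(7923, Mul(3, Pow(1626, Rational(1, 2))))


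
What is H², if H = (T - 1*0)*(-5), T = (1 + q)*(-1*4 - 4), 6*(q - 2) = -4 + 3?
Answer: 115600/9 ≈ 12844.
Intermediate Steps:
q = 11/6 (q = 2 + (-4 + 3)/6 = 2 + (⅙)*(-1) = 2 - ⅙ = 11/6 ≈ 1.8333)
T = -68/3 (T = (1 + 11/6)*(-1*4 - 4) = 17*(-4 - 4)/6 = (17/6)*(-8) = -68/3 ≈ -22.667)
H = 340/3 (H = (-68/3 - 1*0)*(-5) = (-68/3 + 0)*(-5) = -68/3*(-5) = 340/3 ≈ 113.33)
H² = (340/3)² = 115600/9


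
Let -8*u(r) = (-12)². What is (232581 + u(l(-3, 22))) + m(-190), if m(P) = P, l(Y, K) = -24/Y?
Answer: 232373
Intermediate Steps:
u(r) = -18 (u(r) = -⅛*(-12)² = -⅛*144 = -18)
(232581 + u(l(-3, 22))) + m(-190) = (232581 - 18) - 190 = 232563 - 190 = 232373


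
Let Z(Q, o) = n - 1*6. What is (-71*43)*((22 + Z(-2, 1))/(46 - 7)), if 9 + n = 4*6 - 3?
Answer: -85484/39 ≈ -2191.9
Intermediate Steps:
n = 12 (n = -9 + (4*6 - 3) = -9 + (24 - 3) = -9 + 21 = 12)
Z(Q, o) = 6 (Z(Q, o) = 12 - 1*6 = 12 - 6 = 6)
(-71*43)*((22 + Z(-2, 1))/(46 - 7)) = (-71*43)*((22 + 6)/(46 - 7)) = -85484/39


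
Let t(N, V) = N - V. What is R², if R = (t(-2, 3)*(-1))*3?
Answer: 225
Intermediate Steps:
R = 15 (R = ((-2 - 1*3)*(-1))*3 = ((-2 - 3)*(-1))*3 = -5*(-1)*3 = 5*3 = 15)
R² = 15² = 225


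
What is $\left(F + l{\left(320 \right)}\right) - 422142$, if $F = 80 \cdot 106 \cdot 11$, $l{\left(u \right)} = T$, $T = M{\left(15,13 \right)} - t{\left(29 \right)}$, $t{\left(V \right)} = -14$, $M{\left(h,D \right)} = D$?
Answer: $-328835$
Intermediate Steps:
$T = 27$ ($T = 13 - -14 = 13 + 14 = 27$)
$l{\left(u \right)} = 27$
$F = 93280$ ($F = 8480 \cdot 11 = 93280$)
$\left(F + l{\left(320 \right)}\right) - 422142 = \left(93280 + 27\right) - 422142 = 93307 - 422142 = -328835$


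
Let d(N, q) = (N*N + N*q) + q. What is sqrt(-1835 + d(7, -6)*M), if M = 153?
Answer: 29*I*sqrt(2) ≈ 41.012*I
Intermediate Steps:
d(N, q) = q + N**2 + N*q (d(N, q) = (N**2 + N*q) + q = q + N**2 + N*q)
sqrt(-1835 + d(7, -6)*M) = sqrt(-1835 + (-6 + 7**2 + 7*(-6))*153) = sqrt(-1835 + (-6 + 49 - 42)*153) = sqrt(-1835 + 1*153) = sqrt(-1835 + 153) = sqrt(-1682) = 29*I*sqrt(2)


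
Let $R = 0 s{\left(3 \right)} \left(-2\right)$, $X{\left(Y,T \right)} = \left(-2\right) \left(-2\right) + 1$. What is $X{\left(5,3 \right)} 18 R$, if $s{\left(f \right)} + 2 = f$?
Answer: $0$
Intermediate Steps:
$X{\left(Y,T \right)} = 5$ ($X{\left(Y,T \right)} = 4 + 1 = 5$)
$s{\left(f \right)} = -2 + f$
$R = 0$ ($R = 0 \left(-2 + 3\right) \left(-2\right) = 0 \cdot 1 \left(-2\right) = 0 \left(-2\right) = 0$)
$X{\left(5,3 \right)} 18 R = 5 \cdot 18 \cdot 0 = 90 \cdot 0 = 0$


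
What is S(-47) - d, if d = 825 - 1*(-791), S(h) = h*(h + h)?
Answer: 2802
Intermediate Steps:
S(h) = 2*h² (S(h) = h*(2*h) = 2*h²)
d = 1616 (d = 825 + 791 = 1616)
S(-47) - d = 2*(-47)² - 1*1616 = 2*2209 - 1616 = 4418 - 1616 = 2802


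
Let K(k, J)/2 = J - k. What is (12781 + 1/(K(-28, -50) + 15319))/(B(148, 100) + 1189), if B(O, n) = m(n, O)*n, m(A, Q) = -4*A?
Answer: -65076592/197612675 ≈ -0.32931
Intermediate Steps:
K(k, J) = -2*k + 2*J (K(k, J) = 2*(J - k) = -2*k + 2*J)
B(O, n) = -4*n**2 (B(O, n) = (-4*n)*n = -4*n**2)
(12781 + 1/(K(-28, -50) + 15319))/(B(148, 100) + 1189) = (12781 + 1/((-2*(-28) + 2*(-50)) + 15319))/(-4*100**2 + 1189) = (12781 + 1/((56 - 100) + 15319))/(-4*10000 + 1189) = (12781 + 1/(-44 + 15319))/(-40000 + 1189) = (12781 + 1/15275)/(-38811) = (12781 + 1/15275)*(-1/38811) = (195229776/15275)*(-1/38811) = -65076592/197612675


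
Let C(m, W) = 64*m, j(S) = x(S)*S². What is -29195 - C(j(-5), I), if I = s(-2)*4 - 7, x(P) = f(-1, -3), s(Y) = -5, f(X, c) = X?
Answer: -27595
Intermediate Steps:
x(P) = -1
I = -27 (I = -5*4 - 7 = -20 - 7 = -27)
j(S) = -S²
-29195 - C(j(-5), I) = -29195 - 64*(-1*(-5)²) = -29195 - 64*(-1*25) = -29195 - 64*(-25) = -29195 - 1*(-1600) = -29195 + 1600 = -27595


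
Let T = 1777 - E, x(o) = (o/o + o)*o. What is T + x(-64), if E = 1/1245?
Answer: 7232204/1245 ≈ 5809.0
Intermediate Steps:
E = 1/1245 ≈ 0.00080321
x(o) = o*(1 + o) (x(o) = (1 + o)*o = o*(1 + o))
T = 2212364/1245 (T = 1777 - 1*1/1245 = 1777 - 1/1245 = 2212364/1245 ≈ 1777.0)
T + x(-64) = 2212364/1245 - 64*(1 - 64) = 2212364/1245 - 64*(-63) = 2212364/1245 + 4032 = 7232204/1245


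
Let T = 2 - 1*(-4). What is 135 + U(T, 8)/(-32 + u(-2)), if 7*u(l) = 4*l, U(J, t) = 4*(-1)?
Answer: 7837/58 ≈ 135.12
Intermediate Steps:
T = 6 (T = 2 + 4 = 6)
U(J, t) = -4
u(l) = 4*l/7 (u(l) = (4*l)/7 = 4*l/7)
135 + U(T, 8)/(-32 + u(-2)) = 135 - 4/(-32 + (4/7)*(-2)) = 135 - 4/(-32 - 8/7) = 135 - 4/(-232/7) = 135 - 7/232*(-4) = 135 + 7/58 = 7837/58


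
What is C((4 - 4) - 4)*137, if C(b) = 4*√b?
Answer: 1096*I ≈ 1096.0*I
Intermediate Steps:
C((4 - 4) - 4)*137 = (4*√((4 - 4) - 4))*137 = (4*√(0 - 4))*137 = (4*√(-4))*137 = (4*(2*I))*137 = (8*I)*137 = 1096*I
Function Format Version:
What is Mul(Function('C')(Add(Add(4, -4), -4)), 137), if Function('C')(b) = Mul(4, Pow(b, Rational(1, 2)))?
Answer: Mul(1096, I) ≈ Mul(1096.0, I)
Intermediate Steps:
Mul(Function('C')(Add(Add(4, -4), -4)), 137) = Mul(Mul(4, Pow(Add(Add(4, -4), -4), Rational(1, 2))), 137) = Mul(Mul(4, Pow(Add(0, -4), Rational(1, 2))), 137) = Mul(Mul(4, Pow(-4, Rational(1, 2))), 137) = Mul(Mul(4, Mul(2, I)), 137) = Mul(Mul(8, I), 137) = Mul(1096, I)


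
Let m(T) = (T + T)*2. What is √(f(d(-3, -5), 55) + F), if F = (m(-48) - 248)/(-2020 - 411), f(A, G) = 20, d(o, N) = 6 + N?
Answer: 2*√246415/221 ≈ 4.4923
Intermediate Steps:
m(T) = 4*T (m(T) = (2*T)*2 = 4*T)
F = 40/221 (F = (4*(-48) - 248)/(-2020 - 411) = (-192 - 248)/(-2431) = -440*(-1/2431) = 40/221 ≈ 0.18100)
√(f(d(-3, -5), 55) + F) = √(20 + 40/221) = √(4460/221) = 2*√246415/221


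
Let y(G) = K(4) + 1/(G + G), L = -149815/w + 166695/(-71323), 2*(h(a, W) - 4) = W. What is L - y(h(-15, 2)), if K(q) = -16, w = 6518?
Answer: -10950321406/1162208285 ≈ -9.4220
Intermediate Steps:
h(a, W) = 4 + W/2
L = -11771773255/464883314 (L = -149815/6518 + 166695/(-71323) = -149815*1/6518 + 166695*(-1/71323) = -149815/6518 - 166695/71323 = -11771773255/464883314 ≈ -25.322)
y(G) = -16 + 1/(2*G) (y(G) = -16 + 1/(G + G) = -16 + 1/(2*G))
L - y(h(-15, 2)) = -11771773255/464883314 - (-16 + 1/(2*(4 + (½)*2))) = -11771773255/464883314 - (-16 + 1/(2*(4 + 1))) = -11771773255/464883314 - (-16 + (½)/5) = -11771773255/464883314 - (-16 + (½)*(⅕)) = -11771773255/464883314 - (-16 + ⅒) = -11771773255/464883314 - 1*(-159/10) = -11771773255/464883314 + 159/10 = -10950321406/1162208285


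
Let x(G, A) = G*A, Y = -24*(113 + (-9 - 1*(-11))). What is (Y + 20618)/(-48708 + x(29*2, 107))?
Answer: -8929/21251 ≈ -0.42017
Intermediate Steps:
Y = -2760 (Y = -24*(113 + (-9 + 11)) = -24*(113 + 2) = -24*115 = -2760)
x(G, A) = A*G
(Y + 20618)/(-48708 + x(29*2, 107)) = (-2760 + 20618)/(-48708 + 107*(29*2)) = 17858/(-48708 + 107*58) = 17858/(-48708 + 6206) = 17858/(-42502) = 17858*(-1/42502) = -8929/21251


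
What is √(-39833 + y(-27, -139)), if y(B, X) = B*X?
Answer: 4*I*√2255 ≈ 189.95*I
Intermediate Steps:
√(-39833 + y(-27, -139)) = √(-39833 - 27*(-139)) = √(-39833 + 3753) = √(-36080) = 4*I*√2255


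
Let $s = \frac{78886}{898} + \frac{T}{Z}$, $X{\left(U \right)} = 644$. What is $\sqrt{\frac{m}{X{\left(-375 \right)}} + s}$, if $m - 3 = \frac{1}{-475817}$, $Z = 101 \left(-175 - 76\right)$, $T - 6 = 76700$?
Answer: $\frac{\sqrt{257988023994553737989344858206526}}{1743962982899326} \approx 9.2101$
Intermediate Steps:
$T = 76706$ ($T = 6 + 76700 = 76706$)
$Z = -25351$ ($Z = 101 \left(-251\right) = -25351$)
$m = \frac{1427450}{475817}$ ($m = 3 + \frac{1}{-475817} = 3 - \frac{1}{475817} = \frac{1427450}{475817} \approx 3.0$)
$s = \frac{965478499}{11382599}$ ($s = \frac{78886}{898} + \frac{76706}{-25351} = 78886 \cdot \frac{1}{898} + 76706 \left(- \frac{1}{25351}\right) = \frac{39443}{449} - \frac{76706}{25351} = \frac{965478499}{11382599} \approx 84.821$)
$\sqrt{\frac{m}{X{\left(-375 \right)}} + s} = \sqrt{\frac{1427450}{475817 \cdot 644} + \frac{965478499}{11382599}} = \sqrt{\frac{1427450}{475817} \cdot \frac{1}{644} + \frac{965478499}{11382599}} = \sqrt{\frac{713725}{153213074} + \frac{965478499}{11382599}} = \sqrt{\frac{147932052758167201}{1743962982899326}} = \frac{\sqrt{257988023994553737989344858206526}}{1743962982899326}$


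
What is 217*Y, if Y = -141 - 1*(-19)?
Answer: -26474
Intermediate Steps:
Y = -122 (Y = -141 + 19 = -122)
217*Y = 217*(-122) = -26474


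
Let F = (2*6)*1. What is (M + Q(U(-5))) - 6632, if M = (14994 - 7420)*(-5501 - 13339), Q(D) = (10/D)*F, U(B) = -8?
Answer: -142700807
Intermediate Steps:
F = 12 (F = 12*1 = 12)
Q(D) = 120/D (Q(D) = (10/D)*12 = 120/D)
M = -142694160 (M = 7574*(-18840) = -142694160)
(M + Q(U(-5))) - 6632 = (-142694160 + 120/(-8)) - 6632 = (-142694160 + 120*(-⅛)) - 6632 = (-142694160 - 15) - 6632 = -142694175 - 6632 = -142700807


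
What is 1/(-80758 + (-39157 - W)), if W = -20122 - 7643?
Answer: -1/92150 ≈ -1.0852e-5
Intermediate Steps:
W = -27765
1/(-80758 + (-39157 - W)) = 1/(-80758 + (-39157 - 1*(-27765))) = 1/(-80758 + (-39157 + 27765)) = 1/(-80758 - 11392) = 1/(-92150) = -1/92150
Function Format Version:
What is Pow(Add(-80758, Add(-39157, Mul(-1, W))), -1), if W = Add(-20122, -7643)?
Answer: Rational(-1, 92150) ≈ -1.0852e-5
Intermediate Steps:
W = -27765
Pow(Add(-80758, Add(-39157, Mul(-1, W))), -1) = Pow(Add(-80758, Add(-39157, Mul(-1, -27765))), -1) = Pow(Add(-80758, Add(-39157, 27765)), -1) = Pow(Add(-80758, -11392), -1) = Pow(-92150, -1) = Rational(-1, 92150)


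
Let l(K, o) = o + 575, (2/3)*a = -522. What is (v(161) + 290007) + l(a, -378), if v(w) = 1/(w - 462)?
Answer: 87351403/301 ≈ 2.9020e+5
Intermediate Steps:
a = -783 (a = (3/2)*(-522) = -783)
l(K, o) = 575 + o
v(w) = 1/(-462 + w)
(v(161) + 290007) + l(a, -378) = (1/(-462 + 161) + 290007) + (575 - 378) = (1/(-301) + 290007) + 197 = (-1/301 + 290007) + 197 = 87292106/301 + 197 = 87351403/301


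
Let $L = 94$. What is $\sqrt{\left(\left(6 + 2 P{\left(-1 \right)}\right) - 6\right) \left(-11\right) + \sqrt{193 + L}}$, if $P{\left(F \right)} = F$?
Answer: $\sqrt{22 + \sqrt{287}} \approx 6.2403$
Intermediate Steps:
$\sqrt{\left(\left(6 + 2 P{\left(-1 \right)}\right) - 6\right) \left(-11\right) + \sqrt{193 + L}} = \sqrt{\left(\left(6 + 2 \left(-1\right)\right) - 6\right) \left(-11\right) + \sqrt{193 + 94}} = \sqrt{\left(\left(6 - 2\right) - 6\right) \left(-11\right) + \sqrt{287}} = \sqrt{\left(4 - 6\right) \left(-11\right) + \sqrt{287}} = \sqrt{\left(-2\right) \left(-11\right) + \sqrt{287}} = \sqrt{22 + \sqrt{287}}$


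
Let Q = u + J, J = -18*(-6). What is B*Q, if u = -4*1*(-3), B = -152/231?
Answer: -6080/77 ≈ -78.961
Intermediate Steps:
B = -152/231 (B = -152*1/231 = -152/231 ≈ -0.65801)
u = 12 (u = -4*(-3) = 12)
J = 108
Q = 120 (Q = 12 + 108 = 120)
B*Q = -152/231*120 = -6080/77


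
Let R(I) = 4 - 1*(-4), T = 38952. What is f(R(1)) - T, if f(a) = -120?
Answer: -39072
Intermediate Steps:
R(I) = 8 (R(I) = 4 + 4 = 8)
f(R(1)) - T = -120 - 1*38952 = -120 - 38952 = -39072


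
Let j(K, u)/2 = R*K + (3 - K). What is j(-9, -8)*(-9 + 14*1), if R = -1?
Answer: 210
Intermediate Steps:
j(K, u) = 6 - 4*K (j(K, u) = 2*(-K + (3 - K)) = 2*(3 - 2*K) = 6 - 4*K)
j(-9, -8)*(-9 + 14*1) = (6 - 4*(-9))*(-9 + 14*1) = (6 + 36)*(-9 + 14) = 42*5 = 210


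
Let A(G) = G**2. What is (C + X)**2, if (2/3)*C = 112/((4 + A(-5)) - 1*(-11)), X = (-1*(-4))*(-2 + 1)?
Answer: 1/25 ≈ 0.040000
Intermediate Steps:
X = -4 (X = 4*(-1) = -4)
C = 21/5 (C = 3*(112/((4 + (-5)**2) - 1*(-11)))/2 = 3*(112/((4 + 25) + 11))/2 = 3*(112/(29 + 11))/2 = 3*(112/40)/2 = 3*(112*(1/40))/2 = (3/2)*(14/5) = 21/5 ≈ 4.2000)
(C + X)**2 = (21/5 - 4)**2 = (1/5)**2 = 1/25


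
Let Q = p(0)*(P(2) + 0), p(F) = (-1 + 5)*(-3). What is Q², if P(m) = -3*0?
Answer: 0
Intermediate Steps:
P(m) = 0
p(F) = -12 (p(F) = 4*(-3) = -12)
Q = 0 (Q = -12*(0 + 0) = -12*0 = 0)
Q² = 0² = 0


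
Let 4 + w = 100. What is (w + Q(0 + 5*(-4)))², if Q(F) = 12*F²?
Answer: 23970816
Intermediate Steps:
w = 96 (w = -4 + 100 = 96)
(w + Q(0 + 5*(-4)))² = (96 + 12*(0 + 5*(-4))²)² = (96 + 12*(0 - 20)²)² = (96 + 12*(-20)²)² = (96 + 12*400)² = (96 + 4800)² = 4896² = 23970816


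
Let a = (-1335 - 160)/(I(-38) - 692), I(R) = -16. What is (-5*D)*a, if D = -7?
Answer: 52325/708 ≈ 73.905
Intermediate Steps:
a = 1495/708 (a = (-1335 - 160)/(-16 - 692) = -1495/(-708) = -1495*(-1/708) = 1495/708 ≈ 2.1116)
(-5*D)*a = -5*(-7)*(1495/708) = 35*(1495/708) = 52325/708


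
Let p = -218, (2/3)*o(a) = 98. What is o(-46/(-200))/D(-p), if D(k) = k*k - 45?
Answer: 147/47479 ≈ 0.0030961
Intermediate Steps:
o(a) = 147 (o(a) = (3/2)*98 = 147)
D(k) = -45 + k**2 (D(k) = k**2 - 45 = -45 + k**2)
o(-46/(-200))/D(-p) = 147/(-45 + (-1*(-218))**2) = 147/(-45 + 218**2) = 147/(-45 + 47524) = 147/47479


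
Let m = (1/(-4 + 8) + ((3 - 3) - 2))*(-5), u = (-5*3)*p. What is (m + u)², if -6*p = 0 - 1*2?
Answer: 225/16 ≈ 14.063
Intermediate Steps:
p = ⅓ (p = -(0 - 1*2)/6 = -(0 - 2)/6 = -⅙*(-2) = ⅓ ≈ 0.33333)
u = -5 (u = -5*3*(⅓) = -15*⅓ = -5)
m = 35/4 (m = (1/4 + (0 - 2))*(-5) = (¼ - 2)*(-5) = -7/4*(-5) = 35/4 ≈ 8.7500)
(m + u)² = (35/4 - 5)² = (15/4)² = 225/16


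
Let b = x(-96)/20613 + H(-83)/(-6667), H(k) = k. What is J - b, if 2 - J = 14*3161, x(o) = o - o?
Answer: -295028167/6667 ≈ -44252.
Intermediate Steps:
x(o) = 0
b = 83/6667 (b = 0/20613 - 83/(-6667) = 0*(1/20613) - 83*(-1/6667) = 0 + 83/6667 = 83/6667 ≈ 0.012449)
J = -44252 (J = 2 - 14*3161 = 2 - 1*44254 = 2 - 44254 = -44252)
J - b = -44252 - 1*83/6667 = -44252 - 83/6667 = -295028167/6667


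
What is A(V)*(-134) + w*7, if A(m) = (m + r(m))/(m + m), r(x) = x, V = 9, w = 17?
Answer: -15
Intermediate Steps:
A(m) = 1 (A(m) = (m + m)/(m + m) = (2*m)/((2*m)) = (2*m)*(1/(2*m)) = 1)
A(V)*(-134) + w*7 = 1*(-134) + 17*7 = -134 + 119 = -15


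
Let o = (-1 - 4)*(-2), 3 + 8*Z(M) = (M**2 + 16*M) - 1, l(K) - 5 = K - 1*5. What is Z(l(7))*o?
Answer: 785/4 ≈ 196.25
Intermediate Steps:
l(K) = K (l(K) = 5 + (K - 1*5) = 5 + (K - 5) = 5 + (-5 + K) = K)
Z(M) = -1/2 + 2*M + M**2/8 (Z(M) = -3/8 + ((M**2 + 16*M) - 1)/8 = -3/8 + (-1 + M**2 + 16*M)/8 = -3/8 + (-1/8 + 2*M + M**2/8) = -1/2 + 2*M + M**2/8)
o = 10 (o = -5*(-2) = 10)
Z(l(7))*o = (-1/2 + 2*7 + (1/8)*7**2)*10 = (-1/2 + 14 + (1/8)*49)*10 = (-1/2 + 14 + 49/8)*10 = (157/8)*10 = 785/4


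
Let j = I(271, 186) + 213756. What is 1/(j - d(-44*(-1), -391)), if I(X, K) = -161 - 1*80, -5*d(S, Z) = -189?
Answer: 5/1067386 ≈ 4.6843e-6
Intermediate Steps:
d(S, Z) = 189/5 (d(S, Z) = -⅕*(-189) = 189/5)
I(X, K) = -241 (I(X, K) = -161 - 80 = -241)
j = 213515 (j = -241 + 213756 = 213515)
1/(j - d(-44*(-1), -391)) = 1/(213515 - 1*189/5) = 1/(213515 - 189/5) = 1/(1067386/5) = 5/1067386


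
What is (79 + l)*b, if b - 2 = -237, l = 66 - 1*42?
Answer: -24205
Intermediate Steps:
l = 24 (l = 66 - 42 = 24)
b = -235 (b = 2 - 237 = -235)
(79 + l)*b = (79 + 24)*(-235) = 103*(-235) = -24205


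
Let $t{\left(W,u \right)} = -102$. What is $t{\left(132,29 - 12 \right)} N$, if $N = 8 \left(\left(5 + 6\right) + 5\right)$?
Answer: $-13056$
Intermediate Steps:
$N = 128$ ($N = 8 \left(11 + 5\right) = 8 \cdot 16 = 128$)
$t{\left(132,29 - 12 \right)} N = \left(-102\right) 128 = -13056$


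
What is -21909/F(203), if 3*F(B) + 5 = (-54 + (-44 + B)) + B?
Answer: -21909/101 ≈ -216.92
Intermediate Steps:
F(B) = -103/3 + 2*B/3 (F(B) = -5/3 + ((-54 + (-44 + B)) + B)/3 = -5/3 + ((-98 + B) + B)/3 = -5/3 + (-98 + 2*B)/3 = -5/3 + (-98/3 + 2*B/3) = -103/3 + 2*B/3)
-21909/F(203) = -21909/(-103/3 + (⅔)*203) = -21909/(-103/3 + 406/3) = -21909/101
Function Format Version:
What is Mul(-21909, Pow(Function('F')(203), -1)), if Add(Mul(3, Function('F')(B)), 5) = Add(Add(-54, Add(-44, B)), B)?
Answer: Rational(-21909, 101) ≈ -216.92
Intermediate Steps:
Function('F')(B) = Add(Rational(-103, 3), Mul(Rational(2, 3), B)) (Function('F')(B) = Add(Rational(-5, 3), Mul(Rational(1, 3), Add(Add(-54, Add(-44, B)), B))) = Add(Rational(-5, 3), Mul(Rational(1, 3), Add(Add(-98, B), B))) = Add(Rational(-5, 3), Mul(Rational(1, 3), Add(-98, Mul(2, B)))) = Add(Rational(-5, 3), Add(Rational(-98, 3), Mul(Rational(2, 3), B))) = Add(Rational(-103, 3), Mul(Rational(2, 3), B)))
Mul(-21909, Pow(Function('F')(203), -1)) = Mul(-21909, Pow(Add(Rational(-103, 3), Mul(Rational(2, 3), 203)), -1)) = Mul(-21909, Pow(Add(Rational(-103, 3), Rational(406, 3)), -1)) = Mul(-21909, Pow(101, -1)) = Mul(-21909, Rational(1, 101)) = Rational(-21909, 101)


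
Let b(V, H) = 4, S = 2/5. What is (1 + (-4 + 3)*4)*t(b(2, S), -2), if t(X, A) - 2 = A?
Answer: 0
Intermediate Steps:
S = 2/5 (S = 2*(1/5) = 2/5 ≈ 0.40000)
t(X, A) = 2 + A
(1 + (-4 + 3)*4)*t(b(2, S), -2) = (1 + (-4 + 3)*4)*(2 - 2) = (1 - 1*4)*0 = (1 - 4)*0 = -3*0 = 0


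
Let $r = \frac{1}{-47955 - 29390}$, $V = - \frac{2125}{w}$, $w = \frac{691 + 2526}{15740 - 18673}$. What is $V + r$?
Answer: $\frac{482062377408}{248818865} \approx 1937.4$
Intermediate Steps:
$w = - \frac{3217}{2933}$ ($w = \frac{3217}{-2933} = 3217 \left(- \frac{1}{2933}\right) = - \frac{3217}{2933} \approx -1.0968$)
$V = \frac{6232625}{3217}$ ($V = - \frac{2125}{- \frac{3217}{2933}} = \left(-2125\right) \left(- \frac{2933}{3217}\right) = \frac{6232625}{3217} \approx 1937.4$)
$r = - \frac{1}{77345}$ ($r = \frac{1}{-77345} = - \frac{1}{77345} \approx -1.2929 \cdot 10^{-5}$)
$V + r = \frac{6232625}{3217} - \frac{1}{77345} = \frac{482062377408}{248818865}$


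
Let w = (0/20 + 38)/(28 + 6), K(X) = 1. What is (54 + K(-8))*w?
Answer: 1045/17 ≈ 61.471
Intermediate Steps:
w = 19/17 (w = (0*(1/20) + 38)/34 = (0 + 38)*(1/34) = 38*(1/34) = 19/17 ≈ 1.1176)
(54 + K(-8))*w = (54 + 1)*(19/17) = 55*(19/17) = 1045/17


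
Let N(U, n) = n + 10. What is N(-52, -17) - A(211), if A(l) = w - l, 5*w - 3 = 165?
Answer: 852/5 ≈ 170.40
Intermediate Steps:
w = 168/5 (w = ⅗ + (⅕)*165 = ⅗ + 33 = 168/5 ≈ 33.600)
N(U, n) = 10 + n
A(l) = 168/5 - l
N(-52, -17) - A(211) = (10 - 17) - (168/5 - 1*211) = -7 - (168/5 - 211) = -7 - 1*(-887/5) = -7 + 887/5 = 852/5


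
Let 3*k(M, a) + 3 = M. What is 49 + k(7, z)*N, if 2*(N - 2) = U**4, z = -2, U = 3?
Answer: 317/3 ≈ 105.67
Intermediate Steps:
k(M, a) = -1 + M/3
N = 85/2 (N = 2 + (1/2)*3**4 = 2 + (1/2)*81 = 2 + 81/2 = 85/2 ≈ 42.500)
49 + k(7, z)*N = 49 + (-1 + (1/3)*7)*(85/2) = 49 + (-1 + 7/3)*(85/2) = 49 + (4/3)*(85/2) = 49 + 170/3 = 317/3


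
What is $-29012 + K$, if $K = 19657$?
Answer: $-9355$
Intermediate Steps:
$-29012 + K = -29012 + 19657 = -9355$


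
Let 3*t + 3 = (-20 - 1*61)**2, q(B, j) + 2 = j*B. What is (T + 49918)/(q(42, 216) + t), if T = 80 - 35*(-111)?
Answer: 17961/3752 ≈ 4.7870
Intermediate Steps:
q(B, j) = -2 + B*j (q(B, j) = -2 + j*B = -2 + B*j)
T = 3965 (T = 80 + 3885 = 3965)
t = 2186 (t = -1 + (-20 - 1*61)**2/3 = -1 + (-20 - 61)**2/3 = -1 + (1/3)*(-81)**2 = -1 + (1/3)*6561 = -1 + 2187 = 2186)
(T + 49918)/(q(42, 216) + t) = (3965 + 49918)/((-2 + 42*216) + 2186) = 53883/((-2 + 9072) + 2186) = 53883/(9070 + 2186) = 53883/11256 = 53883*(1/11256) = 17961/3752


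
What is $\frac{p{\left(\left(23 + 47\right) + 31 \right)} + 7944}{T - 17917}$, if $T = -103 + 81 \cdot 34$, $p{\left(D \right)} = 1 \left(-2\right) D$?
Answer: $- \frac{3871}{7633} \approx -0.50714$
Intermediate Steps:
$p{\left(D \right)} = - 2 D$
$T = 2651$ ($T = -103 + 2754 = 2651$)
$\frac{p{\left(\left(23 + 47\right) + 31 \right)} + 7944}{T - 17917} = \frac{- 2 \left(\left(23 + 47\right) + 31\right) + 7944}{2651 - 17917} = \frac{- 2 \left(70 + 31\right) + 7944}{-15266} = \left(\left(-2\right) 101 + 7944\right) \left(- \frac{1}{15266}\right) = \left(-202 + 7944\right) \left(- \frac{1}{15266}\right) = 7742 \left(- \frac{1}{15266}\right) = - \frac{3871}{7633}$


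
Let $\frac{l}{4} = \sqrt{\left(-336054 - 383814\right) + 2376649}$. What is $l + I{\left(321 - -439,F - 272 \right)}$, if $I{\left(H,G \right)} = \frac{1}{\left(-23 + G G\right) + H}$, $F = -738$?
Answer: $\frac{1}{1020837} + 4 \sqrt{1656781} \approx 5148.6$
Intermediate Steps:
$I{\left(H,G \right)} = \frac{1}{-23 + H + G^{2}}$ ($I{\left(H,G \right)} = \frac{1}{\left(-23 + G^{2}\right) + H} = \frac{1}{-23 + H + G^{2}}$)
$l = 4 \sqrt{1656781}$ ($l = 4 \sqrt{\left(-336054 - 383814\right) + 2376649} = 4 \sqrt{-719868 + 2376649} = 4 \sqrt{1656781} \approx 5148.6$)
$l + I{\left(321 - -439,F - 272 \right)} = 4 \sqrt{1656781} + \frac{1}{-23 + \left(321 - -439\right) + \left(-738 - 272\right)^{2}} = 4 \sqrt{1656781} + \frac{1}{-23 + \left(321 + 439\right) + \left(-1010\right)^{2}} = 4 \sqrt{1656781} + \frac{1}{-23 + 760 + 1020100} = 4 \sqrt{1656781} + \frac{1}{1020837} = \frac{1}{1020837} + 4 \sqrt{1656781}$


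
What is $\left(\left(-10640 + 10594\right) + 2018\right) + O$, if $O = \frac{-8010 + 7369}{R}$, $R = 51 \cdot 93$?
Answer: $\frac{9352555}{4743} \approx 1971.9$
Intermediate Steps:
$R = 4743$
$O = - \frac{641}{4743}$ ($O = \frac{-8010 + 7369}{4743} = \left(-641\right) \frac{1}{4743} = - \frac{641}{4743} \approx -0.13515$)
$\left(\left(-10640 + 10594\right) + 2018\right) + O = \left(\left(-10640 + 10594\right) + 2018\right) - \frac{641}{4743} = \left(-46 + 2018\right) - \frac{641}{4743} = 1972 - \frac{641}{4743} = \frac{9352555}{4743}$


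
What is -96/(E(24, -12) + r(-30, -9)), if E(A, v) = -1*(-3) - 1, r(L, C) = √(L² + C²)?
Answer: 192/977 - 288*√109/977 ≈ -2.8811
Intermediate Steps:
r(L, C) = √(C² + L²)
E(A, v) = 2 (E(A, v) = 3 - 1 = 2)
-96/(E(24, -12) + r(-30, -9)) = -96/(2 + √((-9)² + (-30)²)) = -96/(2 + √(81 + 900)) = -96/(2 + √981) = -96/(2 + 3*√109)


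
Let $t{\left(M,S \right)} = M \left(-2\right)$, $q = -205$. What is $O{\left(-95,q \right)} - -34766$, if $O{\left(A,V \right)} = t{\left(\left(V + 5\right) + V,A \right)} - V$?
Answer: $35781$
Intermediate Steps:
$t{\left(M,S \right)} = - 2 M$
$O{\left(A,V \right)} = -10 - 5 V$ ($O{\left(A,V \right)} = - 2 \left(\left(V + 5\right) + V\right) - V = - 2 \left(\left(5 + V\right) + V\right) - V = - 2 \left(5 + 2 V\right) - V = \left(-10 - 4 V\right) - V = -10 - 5 V$)
$O{\left(-95,q \right)} - -34766 = \left(-10 - -1025\right) - -34766 = \left(-10 + 1025\right) + 34766 = 1015 + 34766 = 35781$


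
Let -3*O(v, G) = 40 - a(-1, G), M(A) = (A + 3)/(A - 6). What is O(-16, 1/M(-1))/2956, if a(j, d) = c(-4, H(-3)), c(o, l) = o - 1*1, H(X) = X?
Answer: -15/2956 ≈ -0.0050744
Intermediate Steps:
M(A) = (3 + A)/(-6 + A)
c(o, l) = -1 + o (c(o, l) = o - 1 = -1 + o)
a(j, d) = -5 (a(j, d) = -1 - 4 = -5)
O(v, G) = -15 (O(v, G) = -(40 - 1*(-5))/3 = -(40 + 5)/3 = -⅓*45 = -15)
O(-16, 1/M(-1))/2956 = -15/2956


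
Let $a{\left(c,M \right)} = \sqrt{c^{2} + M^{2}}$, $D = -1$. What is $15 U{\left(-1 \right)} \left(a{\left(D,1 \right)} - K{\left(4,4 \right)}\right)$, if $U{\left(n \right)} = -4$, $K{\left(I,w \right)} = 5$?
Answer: $300 - 60 \sqrt{2} \approx 215.15$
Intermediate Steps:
$a{\left(c,M \right)} = \sqrt{M^{2} + c^{2}}$
$15 U{\left(-1 \right)} \left(a{\left(D,1 \right)} - K{\left(4,4 \right)}\right) = 15 \left(-4\right) \left(\sqrt{1^{2} + \left(-1\right)^{2}} - 5\right) = - 60 \left(\sqrt{1 + 1} - 5\right) = - 60 \left(\sqrt{2} - 5\right) = - 60 \left(-5 + \sqrt{2}\right) = 300 - 60 \sqrt{2}$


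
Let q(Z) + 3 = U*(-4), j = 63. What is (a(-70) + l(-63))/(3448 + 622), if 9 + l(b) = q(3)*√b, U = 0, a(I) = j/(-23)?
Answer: -27/9361 - 9*I*√7/4070 ≈ -0.0028843 - 0.0058506*I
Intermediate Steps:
a(I) = -63/23 (a(I) = 63/(-23) = 63*(-1/23) = -63/23)
q(Z) = -3 (q(Z) = -3 + 0*(-4) = -3 + 0 = -3)
l(b) = -9 - 3*√b
(a(-70) + l(-63))/(3448 + 622) = (-63/23 + (-9 - 9*I*√7))/(3448 + 622) = (-63/23 + (-9 - 9*I*√7))/4070 = (-63/23 + (-9 - 9*I*√7))*(1/4070) = (-270/23 - 9*I*√7)*(1/4070) = -27/9361 - 9*I*√7/4070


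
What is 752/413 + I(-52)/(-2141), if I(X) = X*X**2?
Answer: 59681136/884233 ≈ 67.495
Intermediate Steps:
I(X) = X**3
752/413 + I(-52)/(-2141) = 752/413 + (-52)**3/(-2141) = 752*(1/413) - 140608*(-1/2141) = 752/413 + 140608/2141 = 59681136/884233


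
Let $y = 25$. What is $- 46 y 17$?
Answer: $-19550$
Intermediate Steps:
$- 46 y 17 = \left(-46\right) 25 \cdot 17 = \left(-1150\right) 17 = -19550$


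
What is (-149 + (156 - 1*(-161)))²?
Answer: 28224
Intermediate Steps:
(-149 + (156 - 1*(-161)))² = (-149 + (156 + 161))² = (-149 + 317)² = 168² = 28224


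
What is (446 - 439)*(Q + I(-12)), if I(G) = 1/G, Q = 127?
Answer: 10661/12 ≈ 888.42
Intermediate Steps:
(446 - 439)*(Q + I(-12)) = (446 - 439)*(127 + 1/(-12)) = 7*(127 - 1/12) = 7*(1523/12) = 10661/12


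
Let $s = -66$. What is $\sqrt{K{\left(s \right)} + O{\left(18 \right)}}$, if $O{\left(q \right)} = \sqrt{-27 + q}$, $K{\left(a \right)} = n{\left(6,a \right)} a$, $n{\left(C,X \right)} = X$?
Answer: $\sqrt{4356 + 3 i} \approx 66.0 + 0.0227 i$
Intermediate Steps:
$K{\left(a \right)} = a^{2}$ ($K{\left(a \right)} = a a = a^{2}$)
$\sqrt{K{\left(s \right)} + O{\left(18 \right)}} = \sqrt{\left(-66\right)^{2} + \sqrt{-27 + 18}} = \sqrt{4356 + \sqrt{-9}} = \sqrt{4356 + 3 i}$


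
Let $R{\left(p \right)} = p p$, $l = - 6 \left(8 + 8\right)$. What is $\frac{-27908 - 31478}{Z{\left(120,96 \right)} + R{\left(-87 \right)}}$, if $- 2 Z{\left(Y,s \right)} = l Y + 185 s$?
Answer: $- \frac{59386}{4449} \approx -13.348$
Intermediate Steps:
$l = -96$ ($l = \left(-6\right) 16 = -96$)
$R{\left(p \right)} = p^{2}$
$Z{\left(Y,s \right)} = 48 Y - \frac{185 s}{2}$ ($Z{\left(Y,s \right)} = - \frac{- 96 Y + 185 s}{2} = 48 Y - \frac{185 s}{2}$)
$\frac{-27908 - 31478}{Z{\left(120,96 \right)} + R{\left(-87 \right)}} = \frac{-27908 - 31478}{\left(48 \cdot 120 - 8880\right) + \left(-87\right)^{2}} = - \frac{59386}{\left(5760 - 8880\right) + 7569} = - \frac{59386}{-3120 + 7569} = - \frac{59386}{4449}$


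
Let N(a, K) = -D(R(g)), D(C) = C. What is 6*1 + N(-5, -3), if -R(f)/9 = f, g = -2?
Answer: -12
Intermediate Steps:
R(f) = -9*f
N(a, K) = -18 (N(a, K) = -(-9)*(-2) = -1*18 = -18)
6*1 + N(-5, -3) = 6*1 - 18 = 6 - 18 = -12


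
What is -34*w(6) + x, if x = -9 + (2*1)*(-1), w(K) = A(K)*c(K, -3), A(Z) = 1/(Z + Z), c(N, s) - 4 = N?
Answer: -118/3 ≈ -39.333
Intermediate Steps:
c(N, s) = 4 + N
A(Z) = 1/(2*Z)
w(K) = (4 + K)/(2*K) (w(K) = (1/(2*K))*(4 + K) = (4 + K)/(2*K))
x = -11 (x = -9 + 2*(-1) = -9 - 2 = -11)
-34*w(6) + x = -17*(4 + 6)/6 - 11 = -17*10/6 - 11 = -34*⅚ - 11 = -85/3 - 11 = -118/3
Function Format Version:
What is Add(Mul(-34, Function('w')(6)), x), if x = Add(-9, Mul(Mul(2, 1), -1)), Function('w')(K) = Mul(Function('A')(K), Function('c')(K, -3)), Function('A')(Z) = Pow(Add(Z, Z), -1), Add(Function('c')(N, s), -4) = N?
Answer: Rational(-118, 3) ≈ -39.333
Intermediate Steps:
Function('c')(N, s) = Add(4, N)
Function('A')(Z) = Mul(Rational(1, 2), Pow(Z, -1)) (Function('A')(Z) = Pow(Mul(2, Z), -1) = Mul(Rational(1, 2), Pow(Z, -1)))
Function('w')(K) = Mul(Rational(1, 2), Pow(K, -1), Add(4, K)) (Function('w')(K) = Mul(Mul(Rational(1, 2), Pow(K, -1)), Add(4, K)) = Mul(Rational(1, 2), Pow(K, -1), Add(4, K)))
x = -11 (x = Add(-9, Mul(2, -1)) = Add(-9, -2) = -11)
Add(Mul(-34, Function('w')(6)), x) = Add(Mul(-34, Mul(Rational(1, 2), Pow(6, -1), Add(4, 6))), -11) = Add(Mul(-34, Mul(Rational(1, 2), Rational(1, 6), 10)), -11) = Add(Mul(-34, Rational(5, 6)), -11) = Add(Rational(-85, 3), -11) = Rational(-118, 3)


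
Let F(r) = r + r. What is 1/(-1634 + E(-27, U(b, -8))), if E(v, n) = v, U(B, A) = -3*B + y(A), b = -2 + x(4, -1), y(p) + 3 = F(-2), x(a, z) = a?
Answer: -1/1661 ≈ -0.00060205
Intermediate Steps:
F(r) = 2*r
y(p) = -7 (y(p) = -3 + 2*(-2) = -3 - 4 = -7)
b = 2 (b = -2 + 4 = 2)
U(B, A) = -7 - 3*B (U(B, A) = -3*B - 7 = -7 - 3*B)
1/(-1634 + E(-27, U(b, -8))) = 1/(-1634 - 27) = 1/(-1661) = -1/1661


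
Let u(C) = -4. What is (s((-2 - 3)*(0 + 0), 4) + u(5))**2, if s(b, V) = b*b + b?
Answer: 16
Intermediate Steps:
s(b, V) = b + b**2 (s(b, V) = b**2 + b = b + b**2)
(s((-2 - 3)*(0 + 0), 4) + u(5))**2 = (((-2 - 3)*(0 + 0))*(1 + (-2 - 3)*(0 + 0)) - 4)**2 = ((-5*0)*(1 - 5*0) - 4)**2 = (0*(1 + 0) - 4)**2 = (0*1 - 4)**2 = (0 - 4)**2 = (-4)**2 = 16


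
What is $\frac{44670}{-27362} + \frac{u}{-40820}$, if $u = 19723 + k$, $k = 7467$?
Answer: $- \frac{128370109}{55845842} \approx -2.2987$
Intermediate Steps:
$u = 27190$ ($u = 19723 + 7467 = 27190$)
$\frac{44670}{-27362} + \frac{u}{-40820} = \frac{44670}{-27362} + \frac{27190}{-40820} = 44670 \left(- \frac{1}{27362}\right) + 27190 \left(- \frac{1}{40820}\right) = - \frac{22335}{13681} - \frac{2719}{4082} = - \frac{128370109}{55845842}$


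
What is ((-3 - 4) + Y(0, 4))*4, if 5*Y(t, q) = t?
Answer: -28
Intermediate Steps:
Y(t, q) = t/5
((-3 - 4) + Y(0, 4))*4 = ((-3 - 4) + (1/5)*0)*4 = (-7 + 0)*4 = -7*4 = -28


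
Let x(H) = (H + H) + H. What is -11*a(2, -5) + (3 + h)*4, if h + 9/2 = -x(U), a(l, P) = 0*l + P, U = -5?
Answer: 109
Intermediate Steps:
a(l, P) = P (a(l, P) = 0 + P = P)
x(H) = 3*H (x(H) = 2*H + H = 3*H)
h = 21/2 (h = -9/2 - 3*(-5) = -9/2 - 1*(-15) = -9/2 + 15 = 21/2 ≈ 10.500)
-11*a(2, -5) + (3 + h)*4 = -11*(-5) + (3 + 21/2)*4 = 55 + (27/2)*4 = 55 + 54 = 109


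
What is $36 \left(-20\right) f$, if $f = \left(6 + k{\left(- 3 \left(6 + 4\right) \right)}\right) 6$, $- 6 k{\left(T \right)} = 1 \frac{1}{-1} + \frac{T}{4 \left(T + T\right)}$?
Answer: $-26550$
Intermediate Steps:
$k{\left(T \right)} = \frac{7}{48}$ ($k{\left(T \right)} = - \frac{1 \frac{1}{-1} + \frac{T}{4 \left(T + T\right)}}{6} = - \frac{1 \left(-1\right) + \frac{T}{4 \cdot 2 T}}{6} = - \frac{-1 + \frac{T}{8 T}}{6} = - \frac{-1 + T \frac{1}{8 T}}{6} = - \frac{-1 + \frac{1}{8}}{6} = \left(- \frac{1}{6}\right) \left(- \frac{7}{8}\right) = \frac{7}{48}$)
$f = \frac{295}{8}$ ($f = \left(6 + \frac{7}{48}\right) 6 = \frac{295}{48} \cdot 6 = \frac{295}{8} \approx 36.875$)
$36 \left(-20\right) f = 36 \left(-20\right) \frac{295}{8} = \left(-720\right) \frac{295}{8} = -26550$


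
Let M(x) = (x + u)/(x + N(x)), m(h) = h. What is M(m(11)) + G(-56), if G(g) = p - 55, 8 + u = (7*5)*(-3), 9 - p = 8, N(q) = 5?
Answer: -483/8 ≈ -60.375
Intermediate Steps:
p = 1 (p = 9 - 1*8 = 9 - 8 = 1)
u = -113 (u = -8 + (7*5)*(-3) = -8 + 35*(-3) = -8 - 105 = -113)
M(x) = (-113 + x)/(5 + x) (M(x) = (x - 113)/(x + 5) = (-113 + x)/(5 + x))
G(g) = -54 (G(g) = 1 - 55 = -54)
M(m(11)) + G(-56) = (-113 + 11)/(5 + 11) - 54 = -102/16 - 54 = (1/16)*(-102) - 54 = -51/8 - 54 = -483/8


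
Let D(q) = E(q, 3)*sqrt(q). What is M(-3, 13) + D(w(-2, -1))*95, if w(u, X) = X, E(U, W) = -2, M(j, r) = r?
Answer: 13 - 190*I ≈ 13.0 - 190.0*I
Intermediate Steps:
D(q) = -2*sqrt(q)
M(-3, 13) + D(w(-2, -1))*95 = 13 - 2*I*95 = 13 - 190*I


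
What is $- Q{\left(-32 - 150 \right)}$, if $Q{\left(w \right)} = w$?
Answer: $182$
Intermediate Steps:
$- Q{\left(-32 - 150 \right)} = - (-32 - 150) = \left(-1\right) \left(-182\right) = 182$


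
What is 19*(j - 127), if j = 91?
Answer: -684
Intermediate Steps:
19*(j - 127) = 19*(91 - 127) = 19*(-36) = -684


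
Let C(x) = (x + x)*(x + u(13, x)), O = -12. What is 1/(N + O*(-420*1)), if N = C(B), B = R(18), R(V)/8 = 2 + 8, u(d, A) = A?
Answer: 1/30640 ≈ 3.2637e-5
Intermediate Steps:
R(V) = 80 (R(V) = 8*(2 + 8) = 8*10 = 80)
B = 80
C(x) = 4*x**2 (C(x) = (x + x)*(x + x) = (2*x)*(2*x) = 4*x**2)
N = 25600 (N = 4*80**2 = 4*6400 = 25600)
1/(N + O*(-420*1)) = 1/(25600 - (-5040)) = 1/(25600 - 12*(-420)) = 1/(25600 + 5040) = 1/30640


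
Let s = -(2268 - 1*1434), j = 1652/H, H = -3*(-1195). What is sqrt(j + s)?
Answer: I*sqrt(10712833230)/3585 ≈ 28.871*I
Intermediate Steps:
H = 3585
j = 1652/3585 ≈ 0.46081
s = -834 (s = -(2268 - 1434) = -1*834 = -834)
sqrt(j + s) = sqrt(1652/3585 - 834) = sqrt(-2988238/3585) = I*sqrt(10712833230)/3585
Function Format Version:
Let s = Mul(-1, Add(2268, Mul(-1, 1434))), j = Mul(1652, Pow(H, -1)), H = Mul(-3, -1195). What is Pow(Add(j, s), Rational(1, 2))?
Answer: Mul(Rational(1, 3585), I, Pow(10712833230, Rational(1, 2))) ≈ Mul(28.871, I)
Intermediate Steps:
H = 3585
j = Rational(1652, 3585) (j = Mul(1652, Pow(3585, -1)) = Mul(1652, Rational(1, 3585)) = Rational(1652, 3585) ≈ 0.46081)
s = -834 (s = Mul(-1, Add(2268, -1434)) = Mul(-1, 834) = -834)
Pow(Add(j, s), Rational(1, 2)) = Pow(Add(Rational(1652, 3585), -834), Rational(1, 2)) = Pow(Rational(-2988238, 3585), Rational(1, 2)) = Mul(Rational(1, 3585), I, Pow(10712833230, Rational(1, 2)))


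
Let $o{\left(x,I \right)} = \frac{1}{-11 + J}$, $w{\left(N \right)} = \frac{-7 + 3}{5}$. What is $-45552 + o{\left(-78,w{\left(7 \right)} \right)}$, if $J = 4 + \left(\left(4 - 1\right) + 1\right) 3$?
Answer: $- \frac{227759}{5} \approx -45552.0$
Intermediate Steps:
$w{\left(N \right)} = - \frac{4}{5}$ ($w{\left(N \right)} = \left(-4\right) \frac{1}{5} = - \frac{4}{5}$)
$J = 16$ ($J = 4 + \left(3 + 1\right) 3 = 4 + 4 \cdot 3 = 4 + 12 = 16$)
$o{\left(x,I \right)} = \frac{1}{5}$ ($o{\left(x,I \right)} = \frac{1}{-11 + 16} = \frac{1}{5}$)
$-45552 + o{\left(-78,w{\left(7 \right)} \right)} = -45552 + \frac{1}{5} = - \frac{227759}{5}$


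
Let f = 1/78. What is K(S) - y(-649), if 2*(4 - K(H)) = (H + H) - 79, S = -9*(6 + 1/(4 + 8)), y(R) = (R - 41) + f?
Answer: 122965/156 ≈ 788.24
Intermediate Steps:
f = 1/78 ≈ 0.012821
y(R) = -3197/78 + R (y(R) = (R - 41) + 1/78 = (-41 + R) + 1/78 = -3197/78 + R)
S = -219/4 (S = -9*(6 + 1/12) = -9*73/12 = -219/4 ≈ -54.750)
K(H) = 87/2 - H (K(H) = 4 - ((H + H) - 79)/2 = 4 - (2*H - 79)/2 = 4 - (-79 + 2*H)/2 = 4 + (79/2 - H) = 87/2 - H)
K(S) - y(-649) = (87/2 - 1*(-219/4)) - (-3197/78 - 649) = (87/2 + 219/4) - 1*(-53819/78) = 393/4 + 53819/78 = 122965/156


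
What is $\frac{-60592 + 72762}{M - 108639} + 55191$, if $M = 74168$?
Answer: $\frac{1902476791}{34471} \approx 55191.0$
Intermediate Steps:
$\frac{-60592 + 72762}{M - 108639} + 55191 = \frac{-60592 + 72762}{74168 - 108639} + 55191 = \frac{12170}{-34471} + 55191 = 12170 \left(- \frac{1}{34471}\right) + 55191 = - \frac{12170}{34471} + 55191 = \frac{1902476791}{34471}$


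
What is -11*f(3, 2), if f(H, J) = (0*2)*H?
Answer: 0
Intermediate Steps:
f(H, J) = 0 (f(H, J) = 0*H = 0)
-11*f(3, 2) = -11*0 = 0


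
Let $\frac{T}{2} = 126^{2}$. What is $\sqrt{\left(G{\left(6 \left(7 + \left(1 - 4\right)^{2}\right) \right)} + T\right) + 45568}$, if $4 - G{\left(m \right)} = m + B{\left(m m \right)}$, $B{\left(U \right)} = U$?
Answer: $14 \sqrt{347} \approx 260.79$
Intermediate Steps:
$T = 31752$ ($T = 2 \cdot 126^{2} = 2 \cdot 15876 = 31752$)
$G{\left(m \right)} = 4 - m - m^{2}$ ($G{\left(m \right)} = 4 - \left(m + m m\right) = 4 - \left(m + m^{2}\right) = 4 - m - m^{2}$)
$\sqrt{\left(G{\left(6 \left(7 + \left(1 - 4\right)^{2}\right) \right)} + T\right) + 45568} = \sqrt{\left(\left(4 - 6 \left(7 + \left(1 - 4\right)^{2}\right) - \left(6 \left(7 + \left(1 - 4\right)^{2}\right)\right)^{2}\right) + 31752\right) + 45568} = \sqrt{\left(\left(4 - 6 \left(7 + \left(-3\right)^{2}\right) - \left(6 \left(7 + \left(-3\right)^{2}\right)\right)^{2}\right) + 31752\right) + 45568} = \sqrt{\left(\left(4 - 6 \left(7 + 9\right) - \left(6 \left(7 + 9\right)\right)^{2}\right) + 31752\right) + 45568} = \sqrt{\left(\left(4 - 6 \cdot 16 - \left(6 \cdot 16\right)^{2}\right) + 31752\right) + 45568} = \sqrt{\left(\left(4 - 96 - 96^{2}\right) + 31752\right) + 45568} = \sqrt{\left(\left(4 - 96 - 9216\right) + 31752\right) + 45568} = \sqrt{\left(-9308 + 31752\right) + 45568} = \sqrt{22444 + 45568} = \sqrt{68012} = 14 \sqrt{347}$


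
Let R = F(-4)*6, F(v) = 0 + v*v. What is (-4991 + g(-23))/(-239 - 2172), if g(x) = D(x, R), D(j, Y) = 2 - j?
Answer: 4966/2411 ≈ 2.0597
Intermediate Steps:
F(v) = v² (F(v) = 0 + v² = v²)
R = 96 (R = (-4)²*6 = 16*6 = 96)
g(x) = 2 - x
(-4991 + g(-23))/(-239 - 2172) = (-4991 + (2 - 1*(-23)))/(-239 - 2172) = (-4991 + (2 + 23))/(-2411) = (-4991 + 25)*(-1/2411) = -4966*(-1/2411) = 4966/2411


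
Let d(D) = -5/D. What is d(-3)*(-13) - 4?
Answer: -77/3 ≈ -25.667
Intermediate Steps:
d(-3)*(-13) - 4 = -5/(-3)*(-13) - 4 = -5*(-1/3)*(-13) - 4 = (5/3)*(-13) - 4 = -65/3 - 4 = -77/3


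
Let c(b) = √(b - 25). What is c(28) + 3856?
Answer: 3856 + √3 ≈ 3857.7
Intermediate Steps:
c(b) = √(-25 + b)
c(28) + 3856 = √(-25 + 28) + 3856 = √3 + 3856 = 3856 + √3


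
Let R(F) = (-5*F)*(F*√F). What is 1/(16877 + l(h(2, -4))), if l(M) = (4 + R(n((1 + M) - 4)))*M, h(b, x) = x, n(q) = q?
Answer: 16861/291016121 - 980*I*√7/291016121 ≈ 5.7938e-5 - 8.9096e-6*I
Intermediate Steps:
R(F) = -5*F^(5/2) (R(F) = (-5*F)*F^(3/2) = -5*F^(5/2))
l(M) = M*(4 - 5*(-3 + M)^(5/2)) (l(M) = (4 - 5*((1 + M) - 4)^(5/2))*M = (4 - 5*(-3 + M)^(5/2))*M = M*(4 - 5*(-3 + M)^(5/2)))
1/(16877 + l(h(2, -4))) = 1/(16877 - 1*(-4)*(-4 + 5*(-3 - 4)^(5/2))) = 1/(16877 - 1*(-4)*(-4 + 5*(-7)^(5/2))) = 1/(16877 - 1*(-4)*(-4 + 5*(49*I*√7))) = 1/(16877 - 1*(-4)*(-4 + 245*I*√7)) = 1/(16877 + (-16 + 980*I*√7)) = 1/(16861 + 980*I*√7)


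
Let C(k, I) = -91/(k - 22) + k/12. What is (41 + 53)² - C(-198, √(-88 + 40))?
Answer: 1947459/220 ≈ 8852.1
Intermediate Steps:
C(k, I) = -91/(-22 + k) + k/12 (C(k, I) = -91/(-22 + k) + k*(1/12) = -91/(-22 + k) + k/12)
(41 + 53)² - C(-198, √(-88 + 40)) = (41 + 53)² - (-1092 + (-198)² - 22*(-198))/(12*(-22 - 198)) = 94² - (-1092 + 39204 + 4356)/(12*(-220)) = 8836 - (-1)*42468/(12*220) = 8836 - 1*(-3539/220) = 8836 + 3539/220 = 1947459/220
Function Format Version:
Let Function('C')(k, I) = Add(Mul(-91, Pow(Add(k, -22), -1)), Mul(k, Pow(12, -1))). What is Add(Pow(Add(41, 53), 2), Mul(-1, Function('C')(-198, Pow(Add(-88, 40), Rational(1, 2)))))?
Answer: Rational(1947459, 220) ≈ 8852.1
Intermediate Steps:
Function('C')(k, I) = Add(Mul(-91, Pow(Add(-22, k), -1)), Mul(Rational(1, 12), k)) (Function('C')(k, I) = Add(Mul(-91, Pow(Add(-22, k), -1)), Mul(k, Rational(1, 12))) = Add(Mul(-91, Pow(Add(-22, k), -1)), Mul(Rational(1, 12), k)))
Add(Pow(Add(41, 53), 2), Mul(-1, Function('C')(-198, Pow(Add(-88, 40), Rational(1, 2))))) = Add(Pow(Add(41, 53), 2), Mul(-1, Mul(Rational(1, 12), Pow(Add(-22, -198), -1), Add(-1092, Pow(-198, 2), Mul(-22, -198))))) = Add(Pow(94, 2), Mul(-1, Mul(Rational(1, 12), Pow(-220, -1), Add(-1092, 39204, 4356)))) = Add(8836, Mul(-1, Mul(Rational(1, 12), Rational(-1, 220), 42468))) = Add(8836, Mul(-1, Rational(-3539, 220))) = Add(8836, Rational(3539, 220)) = Rational(1947459, 220)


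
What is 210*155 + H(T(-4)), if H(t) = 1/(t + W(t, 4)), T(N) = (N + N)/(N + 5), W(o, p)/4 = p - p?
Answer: 260399/8 ≈ 32550.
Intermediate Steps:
W(o, p) = 0 (W(o, p) = 4*(p - p) = 4*0 = 0)
T(N) = 2*N/(5 + N) (T(N) = (2*N)/(5 + N) = 2*N/(5 + N))
H(t) = 1/t (H(t) = 1/(t + 0) = 1/t)
210*155 + H(T(-4)) = 210*155 + 1/(2*(-4)/(5 - 4)) = 32550 + 1/(2*(-4)/1) = 32550 + 1/(2*(-4)*1) = 32550 + 1/(-8) = 32550 - 1/8 = 260399/8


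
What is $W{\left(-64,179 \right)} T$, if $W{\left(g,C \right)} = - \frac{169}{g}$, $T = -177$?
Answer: $- \frac{29913}{64} \approx -467.39$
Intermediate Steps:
$W{\left(-64,179 \right)} T = - \frac{169}{-64} \left(-177\right) = \left(-169\right) \left(- \frac{1}{64}\right) \left(-177\right) = \frac{169}{64} \left(-177\right) = - \frac{29913}{64}$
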